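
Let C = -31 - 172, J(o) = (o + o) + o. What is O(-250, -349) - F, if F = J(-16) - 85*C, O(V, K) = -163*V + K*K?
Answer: 145344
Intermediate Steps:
O(V, K) = K² - 163*V (O(V, K) = -163*V + K² = K² - 163*V)
J(o) = 3*o (J(o) = 2*o + o = 3*o)
C = -203
F = 17207 (F = 3*(-16) - 85*(-203) = -48 + 17255 = 17207)
O(-250, -349) - F = ((-349)² - 163*(-250)) - 1*17207 = (121801 + 40750) - 17207 = 162551 - 17207 = 145344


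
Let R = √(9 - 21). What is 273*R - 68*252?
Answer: -17136 + 546*I*√3 ≈ -17136.0 + 945.7*I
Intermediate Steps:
R = 2*I*√3 (R = √(-12) = 2*I*√3 ≈ 3.4641*I)
273*R - 68*252 = 273*(2*I*√3) - 68*252 = 546*I*√3 - 1*17136 = 546*I*√3 - 17136 = -17136 + 546*I*√3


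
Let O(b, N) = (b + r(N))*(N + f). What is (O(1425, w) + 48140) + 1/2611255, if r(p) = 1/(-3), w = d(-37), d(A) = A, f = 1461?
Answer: 16269674957983/7833765 ≈ 2.0769e+6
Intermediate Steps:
w = -37
r(p) = -⅓
O(b, N) = (1461 + N)*(-⅓ + b) (O(b, N) = (b - ⅓)*(N + 1461) = (-⅓ + b)*(1461 + N) = (1461 + N)*(-⅓ + b))
(O(1425, w) + 48140) + 1/2611255 = ((-487 + 1461*1425 - ⅓*(-37) - 37*1425) + 48140) + 1/2611255 = ((-487 + 2081925 + 37/3 - 52725) + 48140) + 1/2611255 = (6086176/3 + 48140) + 1/2611255 = 6230596/3 + 1/2611255 = 16269674957983/7833765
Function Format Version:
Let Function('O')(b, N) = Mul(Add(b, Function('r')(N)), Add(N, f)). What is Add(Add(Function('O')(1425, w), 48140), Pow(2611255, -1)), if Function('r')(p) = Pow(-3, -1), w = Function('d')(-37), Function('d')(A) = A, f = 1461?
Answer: Rational(16269674957983, 7833765) ≈ 2.0769e+6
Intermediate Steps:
w = -37
Function('r')(p) = Rational(-1, 3)
Function('O')(b, N) = Mul(Add(1461, N), Add(Rational(-1, 3), b)) (Function('O')(b, N) = Mul(Add(b, Rational(-1, 3)), Add(N, 1461)) = Mul(Add(Rational(-1, 3), b), Add(1461, N)) = Mul(Add(1461, N), Add(Rational(-1, 3), b)))
Add(Add(Function('O')(1425, w), 48140), Pow(2611255, -1)) = Add(Add(Add(-487, Mul(1461, 1425), Mul(Rational(-1, 3), -37), Mul(-37, 1425)), 48140), Pow(2611255, -1)) = Add(Add(Add(-487, 2081925, Rational(37, 3), -52725), 48140), Rational(1, 2611255)) = Add(Add(Rational(6086176, 3), 48140), Rational(1, 2611255)) = Add(Rational(6230596, 3), Rational(1, 2611255)) = Rational(16269674957983, 7833765)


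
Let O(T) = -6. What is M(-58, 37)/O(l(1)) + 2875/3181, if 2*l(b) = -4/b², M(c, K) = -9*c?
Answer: -273872/3181 ≈ -86.096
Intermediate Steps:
l(b) = -2/b² (l(b) = (-4/b²)/2 = -2/b²)
M(-58, 37)/O(l(1)) + 2875/3181 = -9*(-58)/(-6) + 2875/3181 = 522*(-⅙) + 2875*(1/3181) = -87 + 2875/3181 = -273872/3181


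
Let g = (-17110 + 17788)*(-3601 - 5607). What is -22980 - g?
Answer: 6220044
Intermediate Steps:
g = -6243024 (g = 678*(-9208) = -6243024)
-22980 - g = -22980 - 1*(-6243024) = -22980 + 6243024 = 6220044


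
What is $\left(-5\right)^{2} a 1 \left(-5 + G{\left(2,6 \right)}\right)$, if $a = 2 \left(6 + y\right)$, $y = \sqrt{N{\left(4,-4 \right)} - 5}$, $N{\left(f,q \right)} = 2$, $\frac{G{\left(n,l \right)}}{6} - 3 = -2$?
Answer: $300 + 50 i \sqrt{3} \approx 300.0 + 86.603 i$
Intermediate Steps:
$G{\left(n,l \right)} = 6$ ($G{\left(n,l \right)} = 18 + 6 \left(-2\right) = 18 - 12 = 6$)
$y = i \sqrt{3}$ ($y = \sqrt{2 - 5} = \sqrt{-3} = i \sqrt{3} \approx 1.732 i$)
$a = 12 + 2 i \sqrt{3}$ ($a = 2 \left(6 + i \sqrt{3}\right) = 12 + 2 i \sqrt{3} \approx 12.0 + 3.4641 i$)
$\left(-5\right)^{2} a 1 \left(-5 + G{\left(2,6 \right)}\right) = \left(-5\right)^{2} \left(12 + 2 i \sqrt{3}\right) 1 \left(-5 + 6\right) = 25 \left(12 + 2 i \sqrt{3}\right) 1 \cdot 1 = 25 \left(12 + 2 i \sqrt{3}\right) 1 = 25 \left(12 + 2 i \sqrt{3}\right) = 300 + 50 i \sqrt{3}$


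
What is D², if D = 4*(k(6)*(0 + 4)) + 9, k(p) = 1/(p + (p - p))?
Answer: 1225/9 ≈ 136.11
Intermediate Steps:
k(p) = 1/p (k(p) = 1/(p + 0) = 1/p)
D = 35/3 (D = 4*((0 + 4)/6) + 9 = 4*((⅙)*4) + 9 = 4*(⅔) + 9 = 8/3 + 9 = 35/3 ≈ 11.667)
D² = (35/3)² = 1225/9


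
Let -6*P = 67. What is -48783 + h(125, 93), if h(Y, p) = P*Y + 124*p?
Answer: -231881/6 ≈ -38647.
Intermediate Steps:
P = -67/6 (P = -⅙*67 = -67/6 ≈ -11.167)
h(Y, p) = 124*p - 67*Y/6 (h(Y, p) = -67*Y/6 + 124*p = 124*p - 67*Y/6)
-48783 + h(125, 93) = -48783 + (124*93 - 67/6*125) = -48783 + (11532 - 8375/6) = -48783 + 60817/6 = -231881/6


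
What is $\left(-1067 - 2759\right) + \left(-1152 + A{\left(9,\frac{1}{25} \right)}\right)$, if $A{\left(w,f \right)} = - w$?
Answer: $-4987$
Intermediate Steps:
$\left(-1067 - 2759\right) + \left(-1152 + A{\left(9,\frac{1}{25} \right)}\right) = \left(-1067 - 2759\right) - 1161 = -3826 - 1161 = -4987$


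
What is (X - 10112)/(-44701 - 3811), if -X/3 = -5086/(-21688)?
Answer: 109662157/526064128 ≈ 0.20846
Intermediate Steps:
X = -7629/10844 (X = -(-15258)/(-21688) = -(-15258)*(-1)/21688 = -3*2543/10844 = -7629/10844 ≈ -0.70352)
(X - 10112)/(-44701 - 3811) = (-7629/10844 - 10112)/(-44701 - 3811) = -109662157/10844/(-48512) = -109662157/10844*(-1/48512) = 109662157/526064128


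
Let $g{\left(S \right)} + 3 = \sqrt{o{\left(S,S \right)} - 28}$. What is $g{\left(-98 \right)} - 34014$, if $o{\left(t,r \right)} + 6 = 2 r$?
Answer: $-34017 + i \sqrt{230} \approx -34017.0 + 15.166 i$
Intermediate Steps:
$o{\left(t,r \right)} = -6 + 2 r$
$g{\left(S \right)} = -3 + \sqrt{-34 + 2 S}$ ($g{\left(S \right)} = -3 + \sqrt{\left(-6 + 2 S\right) - 28} = -3 + \sqrt{-34 + 2 S}$)
$g{\left(-98 \right)} - 34014 = \left(-3 + \sqrt{-34 + 2 \left(-98\right)}\right) - 34014 = \left(-3 + \sqrt{-34 - 196}\right) - 34014 = \left(-3 + \sqrt{-230}\right) - 34014 = \left(-3 + i \sqrt{230}\right) - 34014 = -34017 + i \sqrt{230}$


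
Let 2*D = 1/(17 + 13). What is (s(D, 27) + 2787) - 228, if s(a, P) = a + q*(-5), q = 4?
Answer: 152341/60 ≈ 2539.0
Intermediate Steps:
D = 1/60 (D = 1/(2*(17 + 13)) = (1/2)/30 = (1/2)*(1/30) = 1/60 ≈ 0.016667)
s(a, P) = -20 + a (s(a, P) = a + 4*(-5) = a - 20 = -20 + a)
(s(D, 27) + 2787) - 228 = ((-20 + 1/60) + 2787) - 228 = (-1199/60 + 2787) - 228 = 166021/60 - 228 = 152341/60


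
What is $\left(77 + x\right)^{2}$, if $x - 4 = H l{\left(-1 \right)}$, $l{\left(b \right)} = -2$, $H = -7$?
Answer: $9025$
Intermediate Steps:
$x = 18$ ($x = 4 - -14 = 4 + 14 = 18$)
$\left(77 + x\right)^{2} = \left(77 + 18\right)^{2} = 95^{2} = 9025$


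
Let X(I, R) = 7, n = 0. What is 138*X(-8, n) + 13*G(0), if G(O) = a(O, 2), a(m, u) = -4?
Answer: 914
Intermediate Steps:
G(O) = -4
138*X(-8, n) + 13*G(0) = 138*7 + 13*(-4) = 966 - 52 = 914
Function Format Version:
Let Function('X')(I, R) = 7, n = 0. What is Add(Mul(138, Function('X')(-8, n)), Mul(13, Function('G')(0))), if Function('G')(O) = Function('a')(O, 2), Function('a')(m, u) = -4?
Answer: 914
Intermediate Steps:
Function('G')(O) = -4
Add(Mul(138, Function('X')(-8, n)), Mul(13, Function('G')(0))) = Add(Mul(138, 7), Mul(13, -4)) = Add(966, -52) = 914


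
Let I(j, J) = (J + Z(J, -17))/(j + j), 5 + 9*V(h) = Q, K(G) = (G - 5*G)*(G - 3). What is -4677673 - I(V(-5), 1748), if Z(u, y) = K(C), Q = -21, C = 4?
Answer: -60805852/13 ≈ -4.6774e+6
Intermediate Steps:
K(G) = -4*G*(-3 + G) (K(G) = (-4*G)*(-3 + G) = -4*G*(-3 + G))
Z(u, y) = -16 (Z(u, y) = 4*4*(3 - 1*4) = 4*4*(3 - 4) = 4*4*(-1) = -16)
V(h) = -26/9 (V(h) = -5/9 + (⅑)*(-21) = -5/9 - 7/3 = -26/9)
I(j, J) = (-16 + J)/(2*j) (I(j, J) = (J - 16)/(j + j) = (-16 + J)/((2*j)) = (-16 + J)*(1/(2*j)) = (-16 + J)/(2*j))
-4677673 - I(V(-5), 1748) = -4677673 - (-16 + 1748)/(2*(-26/9)) = -4677673 - (-9)*1732/(2*26) = -4677673 - 1*(-3897/13) = -4677673 + 3897/13 = -60805852/13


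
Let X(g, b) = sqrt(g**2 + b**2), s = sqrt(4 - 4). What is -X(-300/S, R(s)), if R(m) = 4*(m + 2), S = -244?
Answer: -sqrt(243769)/61 ≈ -8.0939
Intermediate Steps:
s = 0 (s = sqrt(0) = 0)
R(m) = 8 + 4*m (R(m) = 4*(2 + m) = 8 + 4*m)
X(g, b) = sqrt(b**2 + g**2)
-X(-300/S, R(s)) = -sqrt((8 + 4*0)**2 + (-300/(-244))**2) = -sqrt((8 + 0)**2 + (-300*(-1/244))**2) = -sqrt(8**2 + (75/61)**2) = -sqrt(64 + 5625/3721) = -sqrt(243769/3721) = -sqrt(243769)/61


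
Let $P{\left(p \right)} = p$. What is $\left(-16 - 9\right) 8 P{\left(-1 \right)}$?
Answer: $200$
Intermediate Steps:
$\left(-16 - 9\right) 8 P{\left(-1 \right)} = \left(-16 - 9\right) 8 \left(-1\right) = \left(-25\right) 8 \left(-1\right) = \left(-200\right) \left(-1\right) = 200$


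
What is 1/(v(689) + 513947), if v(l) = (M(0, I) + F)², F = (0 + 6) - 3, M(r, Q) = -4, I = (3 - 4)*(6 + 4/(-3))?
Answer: 1/513948 ≈ 1.9457e-6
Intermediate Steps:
I = -14/3 (I = -(6 + 4*(-⅓)) = -(6 - 4/3) = -1*14/3 = -14/3 ≈ -4.6667)
F = 3 (F = 6 - 3 = 3)
v(l) = 1 (v(l) = (-4 + 3)² = (-1)² = 1)
1/(v(689) + 513947) = 1/(1 + 513947) = 1/513948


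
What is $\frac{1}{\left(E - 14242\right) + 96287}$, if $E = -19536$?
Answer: $\frac{1}{62509} \approx 1.5998 \cdot 10^{-5}$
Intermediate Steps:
$\frac{1}{\left(E - 14242\right) + 96287} = \frac{1}{\left(-19536 - 14242\right) + 96287} = \frac{1}{-33778 + 96287} = \frac{1}{62509}$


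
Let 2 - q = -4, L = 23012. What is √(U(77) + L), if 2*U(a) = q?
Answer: √23015 ≈ 151.71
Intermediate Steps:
q = 6 (q = 2 - 1*(-4) = 2 + 4 = 6)
U(a) = 3 (U(a) = (½)*6 = 3)
√(U(77) + L) = √(3 + 23012) = √23015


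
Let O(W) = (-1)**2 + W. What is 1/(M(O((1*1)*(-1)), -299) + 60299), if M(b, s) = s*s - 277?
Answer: 1/149423 ≈ 6.6924e-6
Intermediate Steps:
O(W) = 1 + W
M(b, s) = -277 + s**2 (M(b, s) = s**2 - 277 = -277 + s**2)
1/(M(O((1*1)*(-1)), -299) + 60299) = 1/((-277 + (-299)**2) + 60299) = 1/((-277 + 89401) + 60299) = 1/(89124 + 60299) = 1/149423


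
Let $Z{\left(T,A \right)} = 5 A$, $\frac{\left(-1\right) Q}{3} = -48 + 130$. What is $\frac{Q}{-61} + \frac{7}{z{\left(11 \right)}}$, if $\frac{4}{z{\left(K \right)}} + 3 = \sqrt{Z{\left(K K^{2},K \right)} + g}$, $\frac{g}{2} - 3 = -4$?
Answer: $- \frac{297}{244} + \frac{7 \sqrt{53}}{4} \approx 11.523$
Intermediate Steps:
$Q = -246$ ($Q = - 3 \left(-48 + 130\right) = \left(-3\right) 82 = -246$)
$g = -2$ ($g = 6 + 2 \left(-4\right) = 6 - 8 = -2$)
$z{\left(K \right)} = \frac{4}{-3 + \sqrt{-2 + 5 K}}$ ($z{\left(K \right)} = \frac{4}{-3 + \sqrt{5 K - 2}} = \frac{4}{-3 + \sqrt{-2 + 5 K}}$)
$\frac{Q}{-61} + \frac{7}{z{\left(11 \right)}} = - \frac{246}{-61} + \frac{7}{4 \frac{1}{-3 + \sqrt{-2 + 5 \cdot 11}}} = \left(-246\right) \left(- \frac{1}{61}\right) + \frac{7}{4 \frac{1}{-3 + \sqrt{-2 + 55}}} = \frac{246}{61} + \frac{7}{4 \frac{1}{-3 + \sqrt{53}}} = \frac{246}{61} + 7 \left(- \frac{3}{4} + \frac{\sqrt{53}}{4}\right) = \frac{246}{61} - \left(\frac{21}{4} - \frac{7 \sqrt{53}}{4}\right) = - \frac{297}{244} + \frac{7 \sqrt{53}}{4}$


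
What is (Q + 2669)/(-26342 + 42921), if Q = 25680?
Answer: 28349/16579 ≈ 1.7099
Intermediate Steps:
(Q + 2669)/(-26342 + 42921) = (25680 + 2669)/(-26342 + 42921) = 28349/16579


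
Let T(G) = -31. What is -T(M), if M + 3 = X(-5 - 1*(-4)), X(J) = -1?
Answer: 31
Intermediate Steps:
M = -4 (M = -3 - 1 = -4)
-T(M) = -1*(-31) = 31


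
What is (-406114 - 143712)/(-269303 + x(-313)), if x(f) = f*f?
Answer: 274913/85667 ≈ 3.2091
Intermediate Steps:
x(f) = f²
(-406114 - 143712)/(-269303 + x(-313)) = (-406114 - 143712)/(-269303 + (-313)²) = -549826/(-269303 + 97969) = -549826/(-171334) = -549826*(-1/171334) = 274913/85667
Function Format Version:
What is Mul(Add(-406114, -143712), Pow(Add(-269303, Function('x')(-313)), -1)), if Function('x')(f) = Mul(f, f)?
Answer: Rational(274913, 85667) ≈ 3.2091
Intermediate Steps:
Function('x')(f) = Pow(f, 2)
Mul(Add(-406114, -143712), Pow(Add(-269303, Function('x')(-313)), -1)) = Mul(Add(-406114, -143712), Pow(Add(-269303, Pow(-313, 2)), -1)) = Mul(-549826, Pow(Add(-269303, 97969), -1)) = Mul(-549826, Pow(-171334, -1)) = Mul(-549826, Rational(-1, 171334)) = Rational(274913, 85667)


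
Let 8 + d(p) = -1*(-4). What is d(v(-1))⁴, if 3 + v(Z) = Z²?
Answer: 256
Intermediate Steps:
v(Z) = -3 + Z²
d(p) = -4 (d(p) = -8 - 1*(-4) = -8 + 4 = -4)
d(v(-1))⁴ = (-4)⁴ = 256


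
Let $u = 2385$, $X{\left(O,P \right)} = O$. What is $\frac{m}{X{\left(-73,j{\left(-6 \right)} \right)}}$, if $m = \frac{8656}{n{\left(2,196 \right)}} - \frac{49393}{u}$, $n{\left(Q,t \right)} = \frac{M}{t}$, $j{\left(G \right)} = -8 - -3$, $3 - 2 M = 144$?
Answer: $\frac{2699877311}{8182935} \approx 329.94$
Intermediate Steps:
$M = - \frac{141}{2}$ ($M = \frac{3}{2} - 72 = - \frac{141}{2} \approx -70.5$)
$j{\left(G \right)} = -5$ ($j{\left(G \right)} = -8 + 3 = -5$)
$n{\left(Q,t \right)} = - \frac{141}{2 t}$
$m = - \frac{2699877311}{112095}$ ($m = \frac{8656}{\left(- \frac{141}{2}\right) \frac{1}{196}} - \frac{49393}{2385} = \frac{8656}{- \frac{141}{392}} - \frac{49393}{2385} = 8656 \left(- \frac{392}{141}\right) - \frac{49393}{2385} = - \frac{3393152}{141} - \frac{49393}{2385} = - \frac{2699877311}{112095} \approx -24086.0$)
$\frac{m}{X{\left(-73,j{\left(-6 \right)} \right)}} = - \frac{2699877311}{112095 \left(-73\right)} = \left(- \frac{2699877311}{112095}\right) \left(- \frac{1}{73}\right) = \frac{2699877311}{8182935}$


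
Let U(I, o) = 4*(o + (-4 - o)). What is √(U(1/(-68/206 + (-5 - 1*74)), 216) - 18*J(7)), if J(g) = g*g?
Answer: I*√898 ≈ 29.967*I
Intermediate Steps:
J(g) = g²
U(I, o) = -16 (U(I, o) = 4*(-4) = -16)
√(U(1/(-68/206 + (-5 - 1*74)), 216) - 18*J(7)) = √(-16 - 18*7²) = √(-16 - 18*49) = √(-16 - 882) = √(-898) = I*√898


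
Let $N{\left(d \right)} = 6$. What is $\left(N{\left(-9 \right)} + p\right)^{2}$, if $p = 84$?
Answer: $8100$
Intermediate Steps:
$\left(N{\left(-9 \right)} + p\right)^{2} = \left(6 + 84\right)^{2} = 90^{2} = 8100$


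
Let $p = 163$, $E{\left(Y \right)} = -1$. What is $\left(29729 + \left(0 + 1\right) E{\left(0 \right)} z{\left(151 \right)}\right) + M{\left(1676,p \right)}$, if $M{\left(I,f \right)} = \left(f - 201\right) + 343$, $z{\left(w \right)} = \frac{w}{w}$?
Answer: $30033$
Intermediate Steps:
$z{\left(w \right)} = 1$
$M{\left(I,f \right)} = 142 + f$ ($M{\left(I,f \right)} = \left(-201 + f\right) + 343 = 142 + f$)
$\left(29729 + \left(0 + 1\right) E{\left(0 \right)} z{\left(151 \right)}\right) + M{\left(1676,p \right)} = \left(29729 + \left(0 + 1\right) \left(-1\right) 1\right) + \left(142 + 163\right) = \left(29729 + 1 \left(-1\right) 1\right) + 305 = \left(29729 - 1\right) + 305 = 29728 + 305 = 30033$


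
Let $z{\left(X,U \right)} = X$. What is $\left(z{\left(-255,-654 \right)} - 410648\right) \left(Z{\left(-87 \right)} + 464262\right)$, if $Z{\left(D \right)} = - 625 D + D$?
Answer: $-213073750650$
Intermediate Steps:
$Z{\left(D \right)} = - 624 D$
$\left(z{\left(-255,-654 \right)} - 410648\right) \left(Z{\left(-87 \right)} + 464262\right) = \left(-255 - 410648\right) \left(\left(-624\right) \left(-87\right) + 464262\right) = - 410903 \left(54288 + 464262\right) = \left(-410903\right) 518550 = -213073750650$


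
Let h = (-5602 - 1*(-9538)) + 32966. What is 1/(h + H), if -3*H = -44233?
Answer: 3/154939 ≈ 1.9362e-5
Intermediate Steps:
H = 44233/3 (H = -⅓*(-44233) = 44233/3 ≈ 14744.)
h = 36902 (h = (-5602 + 9538) + 32966 = 3936 + 32966 = 36902)
1/(h + H) = 1/(36902 + 44233/3) = 1/(154939/3) = 3/154939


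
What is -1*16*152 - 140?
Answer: -2572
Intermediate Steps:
-1*16*152 - 140 = -16*152 - 140 = -2432 - 140 = -2572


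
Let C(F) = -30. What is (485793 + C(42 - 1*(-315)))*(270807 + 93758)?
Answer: 177092188095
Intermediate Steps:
(485793 + C(42 - 1*(-315)))*(270807 + 93758) = (485793 - 30)*(270807 + 93758) = 485763*364565 = 177092188095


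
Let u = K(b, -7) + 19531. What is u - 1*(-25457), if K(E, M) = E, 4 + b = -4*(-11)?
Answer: 45028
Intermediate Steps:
b = 40 (b = -4 - 4*(-11) = -4 + 44 = 40)
u = 19571 (u = 40 + 19531 = 19571)
u - 1*(-25457) = 19571 - 1*(-25457) = 19571 + 25457 = 45028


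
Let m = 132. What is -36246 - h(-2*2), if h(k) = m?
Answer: -36378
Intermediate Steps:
h(k) = 132
-36246 - h(-2*2) = -36246 - 1*132 = -36246 - 132 = -36378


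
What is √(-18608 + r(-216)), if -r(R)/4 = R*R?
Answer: 4*I*√12827 ≈ 453.03*I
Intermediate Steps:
r(R) = -4*R² (r(R) = -4*R*R = -4*R²)
√(-18608 + r(-216)) = √(-18608 - 4*(-216)²) = √(-18608 - 4*46656) = √(-18608 - 186624) = √(-205232) = 4*I*√12827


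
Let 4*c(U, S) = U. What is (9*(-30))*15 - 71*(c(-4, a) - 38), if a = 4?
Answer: -1281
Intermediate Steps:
c(U, S) = U/4
(9*(-30))*15 - 71*(c(-4, a) - 38) = (9*(-30))*15 - 71*((¼)*(-4) - 38) = -270*15 - 71*(-1 - 38) = -4050 - 71*(-39) = -4050 - 1*(-2769) = -4050 + 2769 = -1281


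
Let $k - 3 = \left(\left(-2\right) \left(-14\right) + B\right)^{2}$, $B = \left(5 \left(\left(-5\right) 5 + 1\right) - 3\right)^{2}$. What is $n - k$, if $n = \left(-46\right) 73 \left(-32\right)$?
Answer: $-229627196$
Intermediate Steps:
$n = 107456$ ($n = \left(-3358\right) \left(-32\right) = 107456$)
$B = 15129$ ($B = \left(5 \left(-25 + 1\right) - 3\right)^{2} = \left(5 \left(-24\right) - 3\right)^{2} = \left(-120 - 3\right)^{2} = \left(-123\right)^{2} = 15129$)
$k = 229734652$ ($k = 3 + \left(\left(-2\right) \left(-14\right) + 15129\right)^{2} = 3 + \left(28 + 15129\right)^{2} = 3 + 15157^{2} = 3 + 229734649 = 229734652$)
$n - k = 107456 - 229734652 = -229627196$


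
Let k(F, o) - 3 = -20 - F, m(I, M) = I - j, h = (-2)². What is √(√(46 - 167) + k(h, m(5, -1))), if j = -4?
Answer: √(-21 + 11*I) ≈ 1.1633 + 4.7279*I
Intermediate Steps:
h = 4
m(I, M) = 4 + I (m(I, M) = I - 1*(-4) = I + 4 = 4 + I)
k(F, o) = -17 - F (k(F, o) = 3 + (-20 - F) = -17 - F)
√(√(46 - 167) + k(h, m(5, -1))) = √(√(46 - 167) + (-17 - 1*4)) = √(√(-121) + (-17 - 4)) = √(11*I - 21) = √(-21 + 11*I)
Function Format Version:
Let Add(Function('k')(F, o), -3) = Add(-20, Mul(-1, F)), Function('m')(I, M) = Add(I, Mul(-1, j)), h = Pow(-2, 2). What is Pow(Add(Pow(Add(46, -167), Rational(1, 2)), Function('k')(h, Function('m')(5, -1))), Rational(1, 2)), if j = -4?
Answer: Pow(Add(-21, Mul(11, I)), Rational(1, 2)) ≈ Add(1.1633, Mul(4.7279, I))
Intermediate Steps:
h = 4
Function('m')(I, M) = Add(4, I) (Function('m')(I, M) = Add(I, Mul(-1, -4)) = Add(I, 4) = Add(4, I))
Function('k')(F, o) = Add(-17, Mul(-1, F)) (Function('k')(F, o) = Add(3, Add(-20, Mul(-1, F))) = Add(-17, Mul(-1, F)))
Pow(Add(Pow(Add(46, -167), Rational(1, 2)), Function('k')(h, Function('m')(5, -1))), Rational(1, 2)) = Pow(Add(Pow(Add(46, -167), Rational(1, 2)), Add(-17, Mul(-1, 4))), Rational(1, 2)) = Pow(Add(Pow(-121, Rational(1, 2)), Add(-17, -4)), Rational(1, 2)) = Pow(Add(Mul(11, I), -21), Rational(1, 2)) = Pow(Add(-21, Mul(11, I)), Rational(1, 2))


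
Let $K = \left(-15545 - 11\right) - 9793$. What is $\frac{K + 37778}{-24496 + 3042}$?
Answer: $- \frac{12429}{21454} \approx -0.57933$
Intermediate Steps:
$K = -25349$ ($K = -15556 - 9793 = -25349$)
$\frac{K + 37778}{-24496 + 3042} = \frac{-25349 + 37778}{-24496 + 3042} = \frac{12429}{-21454} = 12429 \left(- \frac{1}{21454}\right) = - \frac{12429}{21454}$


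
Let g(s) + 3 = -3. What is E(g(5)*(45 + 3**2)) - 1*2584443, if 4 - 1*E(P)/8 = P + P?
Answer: -2579227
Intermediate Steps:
g(s) = -6 (g(s) = -3 - 3 = -6)
E(P) = 32 - 16*P (E(P) = 32 - 8*(P + P) = 32 - 16*P)
E(g(5)*(45 + 3**2)) - 1*2584443 = (32 - (-96)*(45 + 3**2)) - 1*2584443 = (32 - (-96)*(45 + 9)) - 2584443 = (32 - (-96)*54) - 2584443 = (32 - 16*(-324)) - 2584443 = (32 + 5184) - 2584443 = 5216 - 2584443 = -2579227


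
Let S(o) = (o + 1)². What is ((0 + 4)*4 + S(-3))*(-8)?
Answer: -160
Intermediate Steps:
S(o) = (1 + o)²
((0 + 4)*4 + S(-3))*(-8) = ((0 + 4)*4 + (1 - 3)²)*(-8) = (4*4 + (-2)²)*(-8) = (16 + 4)*(-8) = 20*(-8) = -160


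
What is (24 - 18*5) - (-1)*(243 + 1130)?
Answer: 1307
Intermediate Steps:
(24 - 18*5) - (-1)*(243 + 1130) = (24 - 90) - (-1)*1373 = -66 - 1*(-1373) = -66 + 1373 = 1307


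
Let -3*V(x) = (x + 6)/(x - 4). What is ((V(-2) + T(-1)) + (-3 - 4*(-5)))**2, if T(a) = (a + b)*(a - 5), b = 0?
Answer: 43681/81 ≈ 539.27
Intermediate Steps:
V(x) = -(6 + x)/(3*(-4 + x)) (V(x) = -(x + 6)/(3*(x - 4)) = -(6 + x)/(3*(-4 + x)))
T(a) = a*(-5 + a) (T(a) = (a + 0)*(a - 5) = a*(-5 + a))
((V(-2) + T(-1)) + (-3 - 4*(-5)))**2 = (((-6 - 1*(-2))/(3*(-4 - 2)) - (-5 - 1)) + (-3 - 4*(-5)))**2 = (((1/3)*(-6 + 2)/(-6) - 1*(-6)) + (-3 + 20))**2 = (((1/3)*(-1/6)*(-4) + 6) + 17)**2 = ((2/9 + 6) + 17)**2 = (56/9 + 17)**2 = (209/9)**2 = 43681/81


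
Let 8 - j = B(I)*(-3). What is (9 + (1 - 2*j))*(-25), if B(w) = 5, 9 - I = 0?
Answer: 900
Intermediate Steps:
I = 9 (I = 9 - 1*0 = 9 + 0 = 9)
j = 23 (j = 8 - 5*(-3) = 8 - 1*(-15) = 8 + 15 = 23)
(9 + (1 - 2*j))*(-25) = (9 + (1 - 2*23))*(-25) = (9 + (1 - 46))*(-25) = (9 - 45)*(-25) = -36*(-25) = 900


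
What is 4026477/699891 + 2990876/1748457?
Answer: 3044469696835/407909772729 ≈ 7.4636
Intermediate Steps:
4026477/699891 + 2990876/1748457 = 4026477*(1/699891) + 2990876*(1/1748457) = 1342159/233297 + 2990876/1748457 = 3044469696835/407909772729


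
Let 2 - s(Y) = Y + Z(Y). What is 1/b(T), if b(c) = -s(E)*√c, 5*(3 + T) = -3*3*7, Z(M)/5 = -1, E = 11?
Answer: -I*√390/312 ≈ -0.063296*I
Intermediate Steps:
Z(M) = -5 (Z(M) = 5*(-1) = -5)
T = -78/5 (T = -3 + (-3*3*7)/5 = -3 + (-9*7)/5 = -3 + (⅕)*(-63) = -3 - 63/5 = -78/5 ≈ -15.600)
s(Y) = 7 - Y (s(Y) = 2 - (Y - 5) = 2 - (-5 + Y) = 2 + (5 - Y) = 7 - Y)
b(c) = 4*√c (b(c) = -(7 - 1*11)*√c = -(7 - 11)*√c = -(-4)*√c = 4*√c)
1/b(T) = 1/(4*√(-78/5)) = 1/(4*(I*√390/5)) = 1/(4*I*√390/5) = -I*√390/312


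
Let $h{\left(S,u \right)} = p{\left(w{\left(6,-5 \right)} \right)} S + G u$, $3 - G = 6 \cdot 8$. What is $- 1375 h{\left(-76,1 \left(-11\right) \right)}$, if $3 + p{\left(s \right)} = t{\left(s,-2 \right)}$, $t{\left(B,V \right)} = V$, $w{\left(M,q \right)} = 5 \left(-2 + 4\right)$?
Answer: $-1203125$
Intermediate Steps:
$w{\left(M,q \right)} = 10$ ($w{\left(M,q \right)} = 5 \cdot 2 = 10$)
$p{\left(s \right)} = -5$ ($p{\left(s \right)} = -3 - 2 = -5$)
$G = -45$ ($G = 3 - 6 \cdot 8 = 3 - 48 = -45$)
$h{\left(S,u \right)} = - 45 u - 5 S$ ($h{\left(S,u \right)} = - 5 S - 45 u = - 45 u - 5 S$)
$- 1375 h{\left(-76,1 \left(-11\right) \right)} = - 1375 \left(- 45 \cdot 1 \left(-11\right) - -380\right) = - 1375 \left(\left(-45\right) \left(-11\right) + 380\right) = - 1375 \left(495 + 380\right) = \left(-1375\right) 875 = -1203125$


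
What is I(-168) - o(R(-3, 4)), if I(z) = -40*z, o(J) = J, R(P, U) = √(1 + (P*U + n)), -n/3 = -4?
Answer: 6719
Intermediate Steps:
n = 12 (n = -3*(-4) = 12)
R(P, U) = √(13 + P*U) (R(P, U) = √(1 + (P*U + 12)) = √(1 + (12 + P*U)) = √(13 + P*U))
I(-168) - o(R(-3, 4)) = -40*(-168) - √(13 - 3*4) = 6720 - √(13 - 12) = 6720 - √1 = 6720 - 1*1 = 6720 - 1 = 6719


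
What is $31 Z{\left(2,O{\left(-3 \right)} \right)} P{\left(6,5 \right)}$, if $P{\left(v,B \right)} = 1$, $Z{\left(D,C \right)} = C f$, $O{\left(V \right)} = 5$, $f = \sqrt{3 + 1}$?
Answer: $310$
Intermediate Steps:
$f = 2$ ($f = \sqrt{4} = 2$)
$Z{\left(D,C \right)} = 2 C$ ($Z{\left(D,C \right)} = C 2 = 2 C$)
$31 Z{\left(2,O{\left(-3 \right)} \right)} P{\left(6,5 \right)} = 31 \cdot 2 \cdot 5 \cdot 1 = 31 \cdot 10 \cdot 1 = 310 \cdot 1 = 310$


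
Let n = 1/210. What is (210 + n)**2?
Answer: 1944898201/44100 ≈ 44102.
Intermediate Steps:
n = 1/210 ≈ 0.0047619
(210 + n)**2 = (210 + 1/210)**2 = (44101/210)**2 = 1944898201/44100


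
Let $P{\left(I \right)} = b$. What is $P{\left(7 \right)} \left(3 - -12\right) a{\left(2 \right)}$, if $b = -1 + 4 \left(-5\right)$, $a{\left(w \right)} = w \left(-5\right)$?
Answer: $3150$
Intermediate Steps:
$a{\left(w \right)} = - 5 w$
$b = -21$ ($b = -1 - 20 = -21$)
$P{\left(I \right)} = -21$
$P{\left(7 \right)} \left(3 - -12\right) a{\left(2 \right)} = - 21 \left(3 - -12\right) \left(\left(-5\right) 2\right) = - 21 \left(3 + 12\right) \left(-10\right) = \left(-21\right) 15 \left(-10\right) = \left(-315\right) \left(-10\right) = 3150$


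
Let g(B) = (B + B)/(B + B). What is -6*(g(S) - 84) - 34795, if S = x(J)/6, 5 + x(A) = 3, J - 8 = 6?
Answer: -34297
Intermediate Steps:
J = 14 (J = 8 + 6 = 14)
x(A) = -2 (x(A) = -5 + 3 = -2)
S = -⅓ (S = -2/6 = -2*⅙ = -⅓ ≈ -0.33333)
g(B) = 1 (g(B) = (2*B)/((2*B)) = (2*B)*(1/(2*B)) = 1)
-6*(g(S) - 84) - 34795 = -6*(1 - 84) - 34795 = -6*(-83) - 34795 = 498 - 34795 = -34297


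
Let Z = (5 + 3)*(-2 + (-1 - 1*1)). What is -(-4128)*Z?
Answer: -132096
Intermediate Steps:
Z = -32 (Z = 8*(-2 + (-1 - 1)) = 8*(-2 - 2) = 8*(-4) = -32)
-(-4128)*Z = -(-4128)*(-32) = -258*512 = -132096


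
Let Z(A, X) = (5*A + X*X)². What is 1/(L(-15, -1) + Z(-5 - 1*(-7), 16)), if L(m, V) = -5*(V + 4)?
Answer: 1/70741 ≈ 1.4136e-5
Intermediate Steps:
Z(A, X) = (X² + 5*A)² (Z(A, X) = (5*A + X²)² = (X² + 5*A)²)
L(m, V) = -20 - 5*V (L(m, V) = -5*(4 + V) = -20 - 5*V)
1/(L(-15, -1) + Z(-5 - 1*(-7), 16)) = 1/((-20 - 5*(-1)) + (16² + 5*(-5 - 1*(-7)))²) = 1/((-20 + 5) + (256 + 5*(-5 + 7))²) = 1/(-15 + (256 + 5*2)²) = 1/(-15 + (256 + 10)²) = 1/(-15 + 266²) = 1/(-15 + 70756) = 1/70741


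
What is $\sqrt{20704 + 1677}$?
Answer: $\sqrt{22381} \approx 149.6$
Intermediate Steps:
$\sqrt{20704 + 1677} = \sqrt{22381}$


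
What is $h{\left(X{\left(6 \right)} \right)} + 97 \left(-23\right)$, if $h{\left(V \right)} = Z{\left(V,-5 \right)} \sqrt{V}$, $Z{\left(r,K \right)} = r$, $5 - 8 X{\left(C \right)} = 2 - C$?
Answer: $-2231 + \frac{27 \sqrt{2}}{32} \approx -2229.8$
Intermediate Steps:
$X{\left(C \right)} = \frac{3}{8} + \frac{C}{8}$ ($X{\left(C \right)} = \frac{5}{8} - \frac{2 - C}{8} = \frac{5}{8} + \left(- \frac{1}{4} + \frac{C}{8}\right) = \frac{3}{8} + \frac{C}{8}$)
$h{\left(V \right)} = V^{\frac{3}{2}}$ ($h{\left(V \right)} = V \sqrt{V} = V^{\frac{3}{2}}$)
$h{\left(X{\left(6 \right)} \right)} + 97 \left(-23\right) = \left(\frac{3}{8} + \frac{1}{8} \cdot 6\right)^{\frac{3}{2}} + 97 \left(-23\right) = \left(\frac{3}{8} + \frac{3}{4}\right)^{\frac{3}{2}} - 2231 = \left(\frac{9}{8}\right)^{\frac{3}{2}} - 2231 = \frac{27 \sqrt{2}}{32} - 2231 = -2231 + \frac{27 \sqrt{2}}{32}$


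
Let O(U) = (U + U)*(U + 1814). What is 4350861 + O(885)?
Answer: 9128091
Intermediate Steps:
O(U) = 2*U*(1814 + U) (O(U) = (2*U)*(1814 + U) = 2*U*(1814 + U))
4350861 + O(885) = 4350861 + 2*885*(1814 + 885) = 4350861 + 2*885*2699 = 4350861 + 4777230 = 9128091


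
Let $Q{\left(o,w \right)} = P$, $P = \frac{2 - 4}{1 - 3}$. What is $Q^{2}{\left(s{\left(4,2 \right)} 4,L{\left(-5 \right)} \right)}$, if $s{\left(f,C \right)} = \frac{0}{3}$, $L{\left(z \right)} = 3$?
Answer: $1$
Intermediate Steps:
$P = 1$ ($P = - \frac{2}{-2} = \left(-2\right) \left(- \frac{1}{2}\right) = 1$)
$s{\left(f,C \right)} = 0$ ($s{\left(f,C \right)} = 0 \cdot \frac{1}{3} = 0$)
$Q{\left(o,w \right)} = 1$
$Q^{2}{\left(s{\left(4,2 \right)} 4,L{\left(-5 \right)} \right)} = 1^{2} = 1$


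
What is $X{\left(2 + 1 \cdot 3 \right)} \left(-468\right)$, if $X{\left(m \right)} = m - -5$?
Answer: $-4680$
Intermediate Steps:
$X{\left(m \right)} = 5 + m$ ($X{\left(m \right)} = m + 5 = 5 + m$)
$X{\left(2 + 1 \cdot 3 \right)} \left(-468\right) = \left(5 + \left(2 + 1 \cdot 3\right)\right) \left(-468\right) = \left(5 + \left(2 + 3\right)\right) \left(-468\right) = \left(5 + 5\right) \left(-468\right) = 10 \left(-468\right) = -4680$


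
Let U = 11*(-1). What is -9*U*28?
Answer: 2772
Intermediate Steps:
U = -11
-9*U*28 = -9*(-11)*28 = 99*28 = 2772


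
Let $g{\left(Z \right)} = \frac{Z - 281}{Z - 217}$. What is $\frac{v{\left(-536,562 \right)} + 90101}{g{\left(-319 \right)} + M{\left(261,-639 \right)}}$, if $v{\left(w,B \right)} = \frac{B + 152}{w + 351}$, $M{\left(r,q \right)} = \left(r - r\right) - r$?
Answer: $- \frac{1116754057}{3221220} \approx -346.69$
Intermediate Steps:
$g{\left(Z \right)} = \frac{-281 + Z}{-217 + Z}$
$M{\left(r,q \right)} = - r$ ($M{\left(r,q \right)} = 0 - r = - r$)
$v{\left(w,B \right)} = \frac{152 + B}{351 + w}$
$\frac{v{\left(-536,562 \right)} + 90101}{g{\left(-319 \right)} + M{\left(261,-639 \right)}} = \frac{\frac{152 + 562}{351 - 536} + 90101}{\frac{-281 - 319}{-217 - 319} - 261} = \frac{\frac{1}{-185} \cdot 714 + 90101}{\frac{1}{-536} \left(-600\right) - 261} = \frac{\left(- \frac{1}{185}\right) 714 + 90101}{\left(- \frac{1}{536}\right) \left(-600\right) - 261} = \frac{- \frac{714}{185} + 90101}{\frac{75}{67} - 261} = \frac{16667971}{185 \left(- \frac{17412}{67}\right)} = \frac{16667971}{185} \left(- \frac{67}{17412}\right) = - \frac{1116754057}{3221220}$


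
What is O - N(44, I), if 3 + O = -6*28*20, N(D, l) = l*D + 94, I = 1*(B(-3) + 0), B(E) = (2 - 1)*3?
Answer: -3589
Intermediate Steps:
B(E) = 3 (B(E) = 1*3 = 3)
I = 3 (I = 1*(3 + 0) = 1*3 = 3)
N(D, l) = 94 + D*l (N(D, l) = D*l + 94 = 94 + D*l)
O = -3363 (O = -3 - 6*28*20 = -3 - 168*20 = -3 - 3360 = -3363)
O - N(44, I) = -3363 - (94 + 44*3) = -3363 - (94 + 132) = -3363 - 1*226 = -3363 - 226 = -3589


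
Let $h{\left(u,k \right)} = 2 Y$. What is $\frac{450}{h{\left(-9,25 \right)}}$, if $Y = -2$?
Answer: $- \frac{225}{2} \approx -112.5$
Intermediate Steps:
$h{\left(u,k \right)} = -4$ ($h{\left(u,k \right)} = 2 \left(-2\right) = -4$)
$\frac{450}{h{\left(-9,25 \right)}} = \frac{450}{-4} = 450 \left(- \frac{1}{4}\right) = - \frac{225}{2}$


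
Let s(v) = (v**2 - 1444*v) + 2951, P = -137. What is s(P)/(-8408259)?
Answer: -219548/8408259 ≈ -0.026111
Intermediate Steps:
s(v) = 2951 + v**2 - 1444*v
s(P)/(-8408259) = (2951 + (-137)**2 - 1444*(-137))/(-8408259) = (2951 + 18769 + 197828)*(-1/8408259) = 219548*(-1/8408259) = -219548/8408259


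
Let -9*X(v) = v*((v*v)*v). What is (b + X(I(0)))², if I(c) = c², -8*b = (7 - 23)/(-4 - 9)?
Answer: 4/169 ≈ 0.023669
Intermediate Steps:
b = -2/13 (b = -(7 - 23)/(8*(-4 - 9)) = -(-2)/(-13) = -(-2)*(-1)/13 = -⅛*16/13 = -2/13 ≈ -0.15385)
X(v) = -v⁴/9 (X(v) = -v*(v*v)*v/9 = -v*v²*v/9 = -v*v³/9 = -v⁴/9)
(b + X(I(0)))² = (-2/13 - (0²)⁴/9)² = (-2/13 - ⅑*0⁴)² = (-2/13 - ⅑*0)² = (-2/13 + 0)² = (-2/13)² = 4/169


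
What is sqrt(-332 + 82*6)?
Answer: 4*sqrt(10) ≈ 12.649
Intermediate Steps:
sqrt(-332 + 82*6) = sqrt(-332 + 492) = sqrt(160) = 4*sqrt(10)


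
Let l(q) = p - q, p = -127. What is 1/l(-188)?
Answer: 1/61 ≈ 0.016393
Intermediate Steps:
l(q) = -127 - q
1/l(-188) = 1/(-127 - 1*(-188)) = 1/(-127 + 188) = 1/61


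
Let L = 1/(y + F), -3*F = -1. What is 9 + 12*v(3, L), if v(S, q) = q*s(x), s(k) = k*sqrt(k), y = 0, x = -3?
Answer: 9 - 108*I*sqrt(3) ≈ 9.0 - 187.06*I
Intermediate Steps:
F = 1/3 (F = -1/3*(-1) = 1/3 ≈ 0.33333)
s(k) = k**(3/2)
L = 3 (L = 1/(0 + 1/3) = 1/(1/3) = 3)
v(S, q) = -3*I*q*sqrt(3) (v(S, q) = q*(-3)**(3/2) = q*(-3*I*sqrt(3)) = -3*I*q*sqrt(3))
9 + 12*v(3, L) = 9 + 12*(-3*I*3*sqrt(3)) = 9 + 12*(-9*I*sqrt(3)) = 9 - 108*I*sqrt(3)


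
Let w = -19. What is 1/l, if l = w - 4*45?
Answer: -1/199 ≈ -0.0050251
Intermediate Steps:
l = -199 (l = -19 - 4*45 = -19 - 180 = -199)
1/l = 1/(-199) = -1/199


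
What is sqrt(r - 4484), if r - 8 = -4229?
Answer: I*sqrt(8705) ≈ 93.301*I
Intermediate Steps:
r = -4221 (r = 8 - 4229 = -4221)
sqrt(r - 4484) = sqrt(-4221 - 4484) = sqrt(-8705) = I*sqrt(8705)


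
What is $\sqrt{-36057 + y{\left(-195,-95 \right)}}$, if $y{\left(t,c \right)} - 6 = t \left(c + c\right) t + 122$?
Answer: $i \sqrt{7260679} \approx 2694.6 i$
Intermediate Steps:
$y{\left(t,c \right)} = 128 + 2 c t^{2}$ ($y{\left(t,c \right)} = 6 + \left(t \left(c + c\right) t + 122\right) = 6 + \left(t 2 c t + 122\right) = 6 + \left(2 c t t + 122\right) = 6 + \left(2 c t^{2} + 122\right) = 6 + \left(122 + 2 c t^{2}\right) = 128 + 2 c t^{2}$)
$\sqrt{-36057 + y{\left(-195,-95 \right)}} = \sqrt{-36057 + \left(128 + 2 \left(-95\right) \left(-195\right)^{2}\right)} = \sqrt{-36057 + \left(128 + 2 \left(-95\right) 38025\right)} = \sqrt{-36057 + \left(128 - 7224750\right)} = \sqrt{-36057 - 7224622} = \sqrt{-7260679} = i \sqrt{7260679}$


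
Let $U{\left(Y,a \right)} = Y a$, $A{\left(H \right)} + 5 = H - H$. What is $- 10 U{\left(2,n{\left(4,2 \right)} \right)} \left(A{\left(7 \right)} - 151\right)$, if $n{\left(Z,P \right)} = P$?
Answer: $6240$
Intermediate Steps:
$A{\left(H \right)} = -5$ ($A{\left(H \right)} = -5 + \left(H - H\right) = -5 + 0 = -5$)
$- 10 U{\left(2,n{\left(4,2 \right)} \right)} \left(A{\left(7 \right)} - 151\right) = - 10 \cdot 2 \cdot 2 \left(-5 - 151\right) = \left(-10\right) 4 \left(-156\right) = \left(-40\right) \left(-156\right) = 6240$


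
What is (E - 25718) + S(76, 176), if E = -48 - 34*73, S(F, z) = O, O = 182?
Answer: -28066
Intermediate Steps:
S(F, z) = 182
E = -2530 (E = -48 - 2482 = -2530)
(E - 25718) + S(76, 176) = (-2530 - 25718) + 182 = -28248 + 182 = -28066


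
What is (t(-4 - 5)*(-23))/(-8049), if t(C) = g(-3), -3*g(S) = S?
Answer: 23/8049 ≈ 0.0028575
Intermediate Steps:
g(S) = -S/3
t(C) = 1 (t(C) = -⅓*(-3) = 1)
(t(-4 - 5)*(-23))/(-8049) = (1*(-23))/(-8049) = -23*(-1/8049) = 23/8049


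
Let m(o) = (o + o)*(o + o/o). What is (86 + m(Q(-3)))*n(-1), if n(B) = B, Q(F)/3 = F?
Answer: -230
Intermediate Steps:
Q(F) = 3*F
m(o) = 2*o*(1 + o) (m(o) = (2*o)*(o + 1) = (2*o)*(1 + o) = 2*o*(1 + o))
(86 + m(Q(-3)))*n(-1) = (86 + 2*(3*(-3))*(1 + 3*(-3)))*(-1) = (86 + 2*(-9)*(1 - 9))*(-1) = (86 + 2*(-9)*(-8))*(-1) = (86 + 144)*(-1) = 230*(-1) = -230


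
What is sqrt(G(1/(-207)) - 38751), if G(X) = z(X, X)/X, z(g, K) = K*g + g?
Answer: 7*I*sqrt(3765077)/69 ≈ 196.85*I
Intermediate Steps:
z(g, K) = g + K*g
G(X) = 1 + X (G(X) = (X*(1 + X))/X = 1 + X)
sqrt(G(1/(-207)) - 38751) = sqrt((1 + 1/(-207)) - 38751) = sqrt((1 - 1/207) - 38751) = sqrt(206/207 - 38751) = sqrt(-8021251/207) = 7*I*sqrt(3765077)/69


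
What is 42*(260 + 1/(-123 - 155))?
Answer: 1517859/139 ≈ 10920.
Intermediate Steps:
42*(260 + 1/(-123 - 155)) = 42*(260 + 1/(-278)) = 42*(260 - 1/278) = 42*(72279/278) = 1517859/139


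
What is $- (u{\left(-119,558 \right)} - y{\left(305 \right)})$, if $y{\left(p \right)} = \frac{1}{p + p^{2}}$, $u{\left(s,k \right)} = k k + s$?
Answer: $- \frac{29048495849}{93330} \approx -3.1125 \cdot 10^{5}$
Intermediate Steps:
$u{\left(s,k \right)} = s + k^{2}$ ($u{\left(s,k \right)} = k^{2} + s = s + k^{2}$)
$- (u{\left(-119,558 \right)} - y{\left(305 \right)}) = - (\left(-119 + 558^{2}\right) - \frac{1}{305 \left(1 + 305\right)}) = - (\left(-119 + 311364\right) - \frac{1}{305 \cdot 306}) = - (311245 - \frac{1}{305} \cdot \frac{1}{306}) = - (311245 - \frac{1}{93330}) = \left(-1\right) \frac{29048495849}{93330} = - \frac{29048495849}{93330}$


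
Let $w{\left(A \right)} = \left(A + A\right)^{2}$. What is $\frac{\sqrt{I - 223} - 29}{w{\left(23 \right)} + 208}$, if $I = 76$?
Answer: $- \frac{29}{2324} + \frac{i \sqrt{3}}{332} \approx -0.012478 + 0.005217 i$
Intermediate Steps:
$w{\left(A \right)} = 4 A^{2}$ ($w{\left(A \right)} = \left(2 A\right)^{2} = 4 A^{2}$)
$\frac{\sqrt{I - 223} - 29}{w{\left(23 \right)} + 208} = \frac{\sqrt{76 - 223} - 29}{4 \cdot 23^{2} + 208} = \frac{\sqrt{-147} - 29}{4 \cdot 529 + 208} = \frac{7 i \sqrt{3} - 29}{2116 + 208} = \frac{-29 + 7 i \sqrt{3}}{2324} = \left(-29 + 7 i \sqrt{3}\right) \frac{1}{2324} = - \frac{29}{2324} + \frac{i \sqrt{3}}{332}$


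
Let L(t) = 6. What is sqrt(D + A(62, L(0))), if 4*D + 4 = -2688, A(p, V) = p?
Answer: I*sqrt(611) ≈ 24.718*I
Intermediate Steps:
D = -673 (D = -1 + (1/4)*(-2688) = -1 - 672 = -673)
sqrt(D + A(62, L(0))) = sqrt(-673 + 62) = sqrt(-611) = I*sqrt(611)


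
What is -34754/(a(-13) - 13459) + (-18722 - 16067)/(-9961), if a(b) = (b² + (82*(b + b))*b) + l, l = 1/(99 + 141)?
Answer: 37363599589/34487382601 ≈ 1.0834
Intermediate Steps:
l = 1/240 ≈ 0.0041667
a(b) = 1/240 + 165*b² (a(b) = (b² + (82*(b + b))*b) + 1/240 = (b² + (82*(2*b))*b) + 1/240 = (b² + (164*b)*b) + 1/240 = (b² + 164*b²) + 1/240 = 165*b² + 1/240 = 1/240 + 165*b²)
-34754/(a(-13) - 13459) + (-18722 - 16067)/(-9961) = -34754/((1/240 + 165*(-13)²) - 13459) + (-18722 - 16067)/(-9961) = -34754/((1/240 + 165*169) - 13459) - 34789*(-1/9961) = -34754/((1/240 + 27885) - 13459) + 34789/9961 = -34754/(6692401/240 - 13459) + 34789/9961 = -34754/3462241/240 + 34789/9961 = -34754*240/3462241 + 34789/9961 = -8340960/3462241 + 34789/9961 = 37363599589/34487382601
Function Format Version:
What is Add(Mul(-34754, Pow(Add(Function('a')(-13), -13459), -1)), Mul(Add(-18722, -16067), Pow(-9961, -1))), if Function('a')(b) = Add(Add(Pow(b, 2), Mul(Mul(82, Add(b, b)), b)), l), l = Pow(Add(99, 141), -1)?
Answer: Rational(37363599589, 34487382601) ≈ 1.0834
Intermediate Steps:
l = Rational(1, 240) (l = Pow(240, -1) = Rational(1, 240) ≈ 0.0041667)
Function('a')(b) = Add(Rational(1, 240), Mul(165, Pow(b, 2))) (Function('a')(b) = Add(Add(Pow(b, 2), Mul(Mul(82, Add(b, b)), b)), Rational(1, 240)) = Add(Add(Pow(b, 2), Mul(Mul(82, Mul(2, b)), b)), Rational(1, 240)) = Add(Add(Pow(b, 2), Mul(Mul(164, b), b)), Rational(1, 240)) = Add(Add(Pow(b, 2), Mul(164, Pow(b, 2))), Rational(1, 240)) = Add(Mul(165, Pow(b, 2)), Rational(1, 240)) = Add(Rational(1, 240), Mul(165, Pow(b, 2))))
Add(Mul(-34754, Pow(Add(Function('a')(-13), -13459), -1)), Mul(Add(-18722, -16067), Pow(-9961, -1))) = Add(Mul(-34754, Pow(Add(Add(Rational(1, 240), Mul(165, Pow(-13, 2))), -13459), -1)), Mul(Add(-18722, -16067), Pow(-9961, -1))) = Add(Mul(-34754, Pow(Add(Add(Rational(1, 240), Mul(165, 169)), -13459), -1)), Mul(-34789, Rational(-1, 9961))) = Add(Mul(-34754, Pow(Add(Add(Rational(1, 240), 27885), -13459), -1)), Rational(34789, 9961)) = Add(Mul(-34754, Pow(Add(Rational(6692401, 240), -13459), -1)), Rational(34789, 9961)) = Add(Mul(-34754, Pow(Rational(3462241, 240), -1)), Rational(34789, 9961)) = Add(Mul(-34754, Rational(240, 3462241)), Rational(34789, 9961)) = Add(Rational(-8340960, 3462241), Rational(34789, 9961)) = Rational(37363599589, 34487382601)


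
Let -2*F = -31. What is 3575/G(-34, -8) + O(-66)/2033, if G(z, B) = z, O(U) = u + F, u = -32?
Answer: -3634268/34561 ≈ -105.16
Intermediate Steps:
F = 31/2 (F = -½*(-31) = 31/2 ≈ 15.500)
O(U) = -33/2 (O(U) = -32 + 31/2 = -33/2)
3575/G(-34, -8) + O(-66)/2033 = 3575/(-34) - 33/2/2033 = 3575*(-1/34) - 33/2*1/2033 = -3575/34 - 33/4066 = -3634268/34561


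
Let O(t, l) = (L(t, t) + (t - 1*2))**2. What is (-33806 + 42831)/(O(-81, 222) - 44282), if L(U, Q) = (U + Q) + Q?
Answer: 9025/61994 ≈ 0.14558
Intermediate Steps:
L(U, Q) = U + 2*Q (L(U, Q) = (Q + U) + Q = U + 2*Q)
O(t, l) = (-2 + 4*t)**2 (O(t, l) = ((t + 2*t) + (t - 1*2))**2 = (3*t + (t - 2))**2 = (3*t + (-2 + t))**2 = (-2 + 4*t)**2)
(-33806 + 42831)/(O(-81, 222) - 44282) = (-33806 + 42831)/(4*(-1 + 2*(-81))**2 - 44282) = 9025/(4*(-1 - 162)**2 - 44282) = 9025/(4*(-163)**2 - 44282) = 9025/(4*26569 - 44282) = 9025/(106276 - 44282) = 9025/61994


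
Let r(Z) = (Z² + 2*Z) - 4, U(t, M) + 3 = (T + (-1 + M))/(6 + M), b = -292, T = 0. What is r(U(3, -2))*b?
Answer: -2993/4 ≈ -748.25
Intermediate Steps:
U(t, M) = -3 + (-1 + M)/(6 + M) (U(t, M) = -3 + (0 + (-1 + M))/(6 + M) = -3 + (-1 + M)/(6 + M))
r(Z) = -4 + Z² + 2*Z
r(U(3, -2))*b = (-4 + ((-19 - 2*(-2))/(6 - 2))² + 2*((-19 - 2*(-2))/(6 - 2)))*(-292) = (-4 + ((-19 + 4)/4)² + 2*((-19 + 4)/4))*(-292) = (-4 + ((¼)*(-15))² + 2*((¼)*(-15)))*(-292) = (-4 + (-15/4)² + 2*(-15/4))*(-292) = (-4 + 225/16 - 15/2)*(-292) = (41/16)*(-292) = -2993/4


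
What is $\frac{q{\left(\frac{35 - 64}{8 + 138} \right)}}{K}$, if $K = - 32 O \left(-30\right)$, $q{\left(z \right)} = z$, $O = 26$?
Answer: $- \frac{29}{3644160} \approx -7.9579 \cdot 10^{-6}$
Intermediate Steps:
$K = 24960$ ($K = \left(-32\right) 26 \left(-30\right) = \left(-832\right) \left(-30\right) = 24960$)
$\frac{q{\left(\frac{35 - 64}{8 + 138} \right)}}{K} = \frac{\left(35 - 64\right) \frac{1}{8 + 138}}{24960} = - \frac{29}{146} \cdot \frac{1}{24960} = \left(-29\right) \frac{1}{146} \cdot \frac{1}{24960} = \left(- \frac{29}{146}\right) \frac{1}{24960} = - \frac{29}{3644160}$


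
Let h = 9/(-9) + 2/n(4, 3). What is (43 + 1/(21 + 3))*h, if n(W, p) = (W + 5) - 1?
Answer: -1033/32 ≈ -32.281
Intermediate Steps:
n(W, p) = 4 + W (n(W, p) = (5 + W) - 1 = 4 + W)
h = -3/4 (h = 9/(-9) + 2/(4 + 4) = 9*(-1/9) + 2/8 = -1 + 2*(1/8) = -1 + 1/4 = -3/4 ≈ -0.75000)
(43 + 1/(21 + 3))*h = (43 + 1/(21 + 3))*(-3/4) = (43 + 1/24)*(-3/4) = (1033/24)*(-3/4) = -1033/32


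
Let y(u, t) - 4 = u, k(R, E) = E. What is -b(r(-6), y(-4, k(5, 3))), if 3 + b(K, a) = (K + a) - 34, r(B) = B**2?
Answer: 1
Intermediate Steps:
y(u, t) = 4 + u
b(K, a) = -37 + K + a (b(K, a) = -3 + ((K + a) - 34) = -3 + (-34 + K + a) = -37 + K + a)
-b(r(-6), y(-4, k(5, 3))) = -(-37 + (-6)**2 + (4 - 4)) = -(-37 + 36 + 0) = -1*(-1) = 1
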